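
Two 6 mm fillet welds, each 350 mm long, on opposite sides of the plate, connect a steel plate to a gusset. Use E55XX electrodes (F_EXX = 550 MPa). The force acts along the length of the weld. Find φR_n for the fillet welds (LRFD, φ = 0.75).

Effective throat t_e = 0.707 × 6 = 4.242 mm.
Total length L = 700 mm; A_we = 4.242 × 700 = 2969 mm².
F_nw = 0.6 F_EXX = 0.6 × 550 = 330 MPa.
φR_n = 0.75 × 330 × 2969 × 10⁻³ = 734.9 kN.

φR_n ≈ 735 kN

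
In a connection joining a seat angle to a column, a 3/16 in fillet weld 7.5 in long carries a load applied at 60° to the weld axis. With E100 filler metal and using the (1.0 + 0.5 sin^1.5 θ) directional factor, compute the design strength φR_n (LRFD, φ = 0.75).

E100XX → F_EXX = 100 ksi.
t_e = 0.707 × 0.1875 = 0.1326 in; A_we = 0.1326 × 7.5 = 0.9942 in².
Directional factor: 1.0 + 0.5 sin^1.5(60°) = 1.403.
F_nw = 0.6 × 100 × 1.403 = 84.18 ksi.
φR_n = 0.75 × 84.18 × 0.9942 = 62.77 kips.

φR_n ≈ 62.8 kips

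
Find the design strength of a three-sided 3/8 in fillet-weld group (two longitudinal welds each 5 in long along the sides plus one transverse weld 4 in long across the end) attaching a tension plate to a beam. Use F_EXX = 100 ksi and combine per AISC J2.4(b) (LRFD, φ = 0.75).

φR_n ≈ 173 kip

t_e = 0.707 × 0.375 = 0.2651 in.
R_nwl = 0.6 × 100 × 0.2651 × 10 = 159.1 kip (longitudinal, 2 welds).
R_nwt = 0.6 × 100 × 0.2651 × 4 = 63.63 kip (transverse, base value).
(i) R_nwl + R_nwt = 222.7 kip; (ii) 0.85 R_nwl + 1.5 R_nwt = 230.7 kip.
R_n = max = 230.7 kip [governs: (ii)]; φR_n = 173 kip.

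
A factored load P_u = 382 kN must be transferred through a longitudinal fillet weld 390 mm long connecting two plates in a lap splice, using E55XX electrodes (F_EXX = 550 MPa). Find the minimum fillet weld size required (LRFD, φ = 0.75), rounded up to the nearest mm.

Total weld length L = 390 mm.
Required throat t_e = P_u / (φ × 0.6 F_EXX × L) = 382 / (0.75 × 0.6 × 550 × 390 × 10⁻³) = 3.958 mm.
Required leg w = t_e / 0.707 = 5.598 mm → use 6 mm.

w = 6 mm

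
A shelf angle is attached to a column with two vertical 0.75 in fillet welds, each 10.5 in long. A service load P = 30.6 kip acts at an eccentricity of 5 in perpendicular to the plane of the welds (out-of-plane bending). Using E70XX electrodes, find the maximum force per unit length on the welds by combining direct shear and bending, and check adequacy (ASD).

E70XX → F_EXX = 70 ksi.
L_w = 2 × 10.5 = 21 in; section modulus (unit throat) S = 2 × L²/6 = 36.75 in².
Direct shear f_v = P/L_w = 30.6/21 = 1.457 kip/in.
Moment M = P × e = 30.6 × 5 = 153 kip·in; bending f_b = M/S = 4.163 kip/in.
f_max = √(f_v² + f_b²) = √(1.457² + 4.163²) = 4.411 kip/in.
r_n/Ω = (1/2.0) × 0.6 × 70 × (0.707 × 0.75) = 11.14 kip/in → adequate.

f_max ≈ 4.41 kip/in; adequate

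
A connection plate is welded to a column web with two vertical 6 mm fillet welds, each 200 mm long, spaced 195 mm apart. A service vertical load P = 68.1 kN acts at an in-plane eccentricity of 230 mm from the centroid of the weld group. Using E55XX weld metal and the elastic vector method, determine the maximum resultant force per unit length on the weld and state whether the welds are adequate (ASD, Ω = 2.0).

f_max ≈ 558 N/mm; adequate

E55XX → F_EXX = 550 MPa.
Total weld length L_w = 400 mm. Treat welds as unit-width lines.
Polar moment about centroid: J = 2[d³/12 + d(b/2)²] = 2[200³/12 + 200×97.5²] = 5136000 mm³.
Direct shear f_v = P/L_w = 68.1×10³ / 400 = 170.2 N/mm (vertical).
Torsion M = P·e = 68.1×10³ × 230 = 15663000 N·mm.
Critical point at (x, y) = (97.5, 100) from centroid. f_tx = M·y/J = 305 N/mm; f_ty = M·x/J = 297.4 N/mm.
Resultant f_max = √[f_tx² + (f_v + f_ty)²] = √[305² + (170.2 + 297.4)²] = 558.3 N/mm.
Capacity per unit length: r_n/Ω = (1/2.0) × 0.6 × 550 × (0.707 × 6) = 699.9 N/mm.
558.3 ≤ 699.9 → adequate.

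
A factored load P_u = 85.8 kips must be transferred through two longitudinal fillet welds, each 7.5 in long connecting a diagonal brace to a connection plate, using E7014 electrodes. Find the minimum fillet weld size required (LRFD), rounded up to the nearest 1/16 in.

w = 5/16 in

E70XX → F_EXX = 70 ksi.
Total weld length L = 15 in.
Required throat t_e = P_u / (φ × 0.6 F_EXX × L) = 85.8 / (0.75 × 0.6 × 70 × 15) = 0.1816 in.
Required leg w = t_e / 0.707 = 0.2568 in → use 5/16 in.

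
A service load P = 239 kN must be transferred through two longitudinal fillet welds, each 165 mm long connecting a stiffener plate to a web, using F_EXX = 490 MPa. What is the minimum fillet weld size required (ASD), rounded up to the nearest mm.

w = 7 mm

Total weld length L = 330 mm.
Required throat t_e = P × Ω / (0.6 F_EXX × L) = 239 × 2.0 / (0.6 × 490 × 330 × 10⁻³) = 4.927 mm.
Required leg w = t_e / 0.707 = 6.969 mm → use 7 mm.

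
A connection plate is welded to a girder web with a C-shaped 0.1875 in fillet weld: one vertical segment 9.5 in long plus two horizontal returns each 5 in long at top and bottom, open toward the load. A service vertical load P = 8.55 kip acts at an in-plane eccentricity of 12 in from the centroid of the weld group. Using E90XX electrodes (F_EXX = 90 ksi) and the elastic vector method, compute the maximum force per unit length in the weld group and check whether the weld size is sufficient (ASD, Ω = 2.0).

Total weld length L_w = 19.5 in. Treat welds as unit-width lines.
Centroid: x̄ = 2×5×2.5 / 19.5 = 1.282 in from the vertical weld.
Polar moment about centroid: J = I_x + I_y = [9.5³/12 + 2×5×4.75²] + [9.5×1.282² + 2(5³/12 + 5×1.218²)] = 348.4 in³.
Direct shear f_v = P/L_w = 8.55 / 19.5 = 0.4385 kip/in (vertical).
Torsion M = P·e = 8.55 × 12 = 102.6 kip·in.
Critical point at (x, y) = (3.718, 4.75) from centroid. f_tx = M·y/J = 1.399 kip/in; f_ty = M·x/J = 1.095 kip/in.
Resultant f_max = √[f_tx² + (f_v + f_ty)²] = √[1.399² + (0.4385 + 1.095)²] = 2.076 kip/in.
Capacity per unit length: r_n/Ω = (1/2.0) × 0.6 × 90 × (0.707 × 0.1875) = 3.579 kip/in.
2.076 ≤ 3.579 → adequate.

f_max ≈ 2.08 kip/in; adequate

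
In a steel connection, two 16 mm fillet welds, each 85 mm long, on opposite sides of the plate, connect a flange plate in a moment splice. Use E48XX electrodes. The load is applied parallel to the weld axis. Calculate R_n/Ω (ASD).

R_n/Ω ≈ 277 kN

E48XX → F_EXX = 480 MPa.
Effective throat t_e = 0.707 × 16 = 11.31 mm.
Total length L = 170 mm; A_we = 11.31 × 170 = 1923 mm².
F_nw = 0.6 F_EXX = 0.6 × 480 = 288 MPa.
R_n = 288 × 1923 × 10⁻³ = 553.8 kN; R_n/Ω = 553.8/2.0 = 276.9 kN.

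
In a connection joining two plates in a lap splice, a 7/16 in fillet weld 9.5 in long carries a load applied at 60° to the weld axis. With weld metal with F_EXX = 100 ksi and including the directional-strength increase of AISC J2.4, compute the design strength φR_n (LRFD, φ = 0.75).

φR_n ≈ 186 kip

t_e = 0.707 × 0.4375 = 0.3093 in; A_we = 0.3093 × 9.5 = 2.938 in².
Directional factor: 1.0 + 0.5 sin^1.5(60°) = 1.403.
F_nw = 0.6 × 100 × 1.403 = 84.18 ksi.
φR_n = 0.75 × 84.18 × 2.938 = 185.5 kip.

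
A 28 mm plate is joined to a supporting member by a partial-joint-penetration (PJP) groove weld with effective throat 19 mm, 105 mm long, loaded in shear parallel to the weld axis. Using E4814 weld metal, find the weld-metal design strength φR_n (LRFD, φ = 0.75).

E48XX → F_EXX = 480 MPa.
Effective throat (given) t_e = 19 mm.
A_we = 19 × 105 = 1995 mm².
F_nw = 0.6 F_EXX = 288 MPa.
φR_n = 0.75 × 288 × 1995 × 10⁻³ = 430.9 kN.

φR_n ≈ 431 kN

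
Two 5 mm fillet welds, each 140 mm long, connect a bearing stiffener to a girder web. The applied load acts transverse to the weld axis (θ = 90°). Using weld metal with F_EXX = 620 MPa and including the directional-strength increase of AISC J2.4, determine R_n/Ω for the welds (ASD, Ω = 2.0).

R_n/Ω ≈ 276 kN

t_e = 0.707 × 5 = 3.535 mm; A_we = 3.535 × 280 = 989.8 mm².
Directional factor: 1.0 + 0.5 sin^1.5(90°) = 1.5.
F_nw = 0.6 × 620 × 1.5 = 558 MPa.
R_n/Ω = (558 × 989.8) / 2.0 × 10⁻³ = 276.2 kN.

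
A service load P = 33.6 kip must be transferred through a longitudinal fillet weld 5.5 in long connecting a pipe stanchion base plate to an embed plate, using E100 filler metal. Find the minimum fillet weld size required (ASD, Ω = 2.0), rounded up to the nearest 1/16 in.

w = 5/16 in

E100XX → F_EXX = 100 ksi.
Total weld length L = 5.5 in.
Required throat t_e = P × Ω / (0.6 F_EXX × L) = 33.6 × 2.0 / (0.6 × 100 × 5.5) = 0.2036 in.
Required leg w = t_e / 0.707 = 0.288 in → use 5/16 in.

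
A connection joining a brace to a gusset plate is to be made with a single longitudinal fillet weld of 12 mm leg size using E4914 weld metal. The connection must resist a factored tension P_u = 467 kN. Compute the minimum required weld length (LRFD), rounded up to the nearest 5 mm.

L = 250 mm

E49XX → F_EXX = 490 MPa.
Throat t_e = 0.707 × 12 = 8.484 mm.
φr_n = 0.75 × 0.6 × 490 × 8.484 × 10⁻³ = 1.871 kN/mm.
L_req = P_u / φr_n = 467 / 1.871 = 249.6 mm total.
Round up → use L = 250 mm.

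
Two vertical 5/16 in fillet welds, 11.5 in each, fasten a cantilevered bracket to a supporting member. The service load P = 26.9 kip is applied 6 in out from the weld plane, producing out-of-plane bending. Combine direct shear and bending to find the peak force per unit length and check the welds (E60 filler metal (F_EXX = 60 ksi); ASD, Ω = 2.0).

L_w = 2 × 11.5 = 23 in; section modulus (unit throat) S = 2 × L²/6 = 44.08 in².
Direct shear f_v = P/L_w = 26.9/23 = 1.17 kip/in.
Moment M = P × e = 26.9 × 6 = 161.4 kip·in; bending f_b = M/S = 3.661 kip/in.
f_max = √(f_v² + f_b²) = √(1.17² + 3.661²) = 3.844 kip/in.
r_n/Ω = (1/2.0) × 0.6 × 60 × (0.707 × 0.3125) = 3.977 kip/in → adequate.

f_max ≈ 3.84 kip/in; adequate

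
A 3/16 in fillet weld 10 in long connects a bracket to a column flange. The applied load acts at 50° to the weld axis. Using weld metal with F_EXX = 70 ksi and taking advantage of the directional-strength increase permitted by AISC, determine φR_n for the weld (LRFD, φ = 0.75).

φR_n ≈ 55.8 kip

t_e = 0.707 × 0.1875 = 0.1326 in; A_we = 0.1326 × 10 = 1.326 in².
Directional factor: 1.0 + 0.5 sin^1.5(50°) = 1.335.
F_nw = 0.6 × 70 × 1.335 = 56.08 ksi.
φR_n = 0.75 × 56.08 × 1.326 = 55.76 kip.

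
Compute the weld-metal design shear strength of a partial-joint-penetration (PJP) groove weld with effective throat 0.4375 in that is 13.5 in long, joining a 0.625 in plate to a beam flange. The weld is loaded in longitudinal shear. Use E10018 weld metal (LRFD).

φR_n ≈ 266 kip

E100XX → F_EXX = 100 ksi.
Effective throat (given) t_e = 0.4375 in.
A_we = 0.4375 × 13.5 = 5.906 in².
F_nw = 0.6 F_EXX = 60 ksi.
φR_n = 0.75 × 60 × 5.906 = 265.8 kip.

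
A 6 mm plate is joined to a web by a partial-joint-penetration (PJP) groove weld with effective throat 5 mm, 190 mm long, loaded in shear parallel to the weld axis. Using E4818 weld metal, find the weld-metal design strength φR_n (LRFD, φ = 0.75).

E48XX → F_EXX = 480 MPa.
Effective throat (given) t_e = 5 mm.
A_we = 5 × 190 = 950 mm².
F_nw = 0.6 F_EXX = 288 MPa.
φR_n = 0.75 × 288 × 950 × 10⁻³ = 205.2 kN.

φR_n ≈ 205 kN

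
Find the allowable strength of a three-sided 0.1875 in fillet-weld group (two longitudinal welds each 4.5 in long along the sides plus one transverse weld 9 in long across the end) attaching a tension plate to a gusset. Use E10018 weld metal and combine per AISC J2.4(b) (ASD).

E100XX → F_EXX = 100 ksi.
t_e = 0.707 × 0.1875 = 0.1326 in.
R_nwl = 0.6 × 100 × 0.1326 × 9 = 71.58 kips (longitudinal, 2 welds).
R_nwt = 0.6 × 100 × 0.1326 × 9 = 71.58 kips (transverse, base value).
(i) R_nwl + R_nwt = 143.2 kips; (ii) 0.85 R_nwl + 1.5 R_nwt = 168.2 kips.
R_n = max = 168.2 kips [governs: (ii)]; R_n/Ω = 84.11 kips.

R_n/Ω ≈ 84.1 kips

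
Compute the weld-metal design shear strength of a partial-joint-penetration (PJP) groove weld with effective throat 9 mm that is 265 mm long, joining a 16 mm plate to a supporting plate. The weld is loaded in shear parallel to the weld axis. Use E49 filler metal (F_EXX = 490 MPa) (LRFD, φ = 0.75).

φR_n ≈ 526 kN

Effective throat (given) t_e = 9 mm.
A_we = 9 × 265 = 2385 mm².
F_nw = 0.6 F_EXX = 294 MPa.
φR_n = 0.75 × 294 × 2385 × 10⁻³ = 525.9 kN.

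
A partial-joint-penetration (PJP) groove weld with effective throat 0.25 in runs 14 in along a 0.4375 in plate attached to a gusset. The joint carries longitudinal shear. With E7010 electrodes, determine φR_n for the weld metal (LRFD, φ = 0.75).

E70XX → F_EXX = 70 ksi.
Effective throat (given) t_e = 0.25 in.
A_we = 0.25 × 14 = 3.5 in².
F_nw = 0.6 F_EXX = 42 ksi.
φR_n = 0.75 × 42 × 3.5 = 110.2 kips.

φR_n ≈ 110 kips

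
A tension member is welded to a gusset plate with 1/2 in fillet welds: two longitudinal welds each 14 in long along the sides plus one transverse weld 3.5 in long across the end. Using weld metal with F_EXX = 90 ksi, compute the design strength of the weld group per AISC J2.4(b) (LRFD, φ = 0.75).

φR_n ≈ 451 kip

t_e = 0.707 × 0.5 = 0.3535 in.
R_nwl = 0.6 × 90 × 0.3535 × 28 = 534.5 kip (longitudinal, 2 welds).
R_nwt = 0.6 × 90 × 0.3535 × 3.5 = 66.81 kip (transverse, base value).
(i) R_nwl + R_nwt = 601.3 kip; (ii) 0.85 R_nwl + 1.5 R_nwt = 554.5 kip.
R_n = max = 601.3 kip [governs: (i)]; φR_n = 451 kip.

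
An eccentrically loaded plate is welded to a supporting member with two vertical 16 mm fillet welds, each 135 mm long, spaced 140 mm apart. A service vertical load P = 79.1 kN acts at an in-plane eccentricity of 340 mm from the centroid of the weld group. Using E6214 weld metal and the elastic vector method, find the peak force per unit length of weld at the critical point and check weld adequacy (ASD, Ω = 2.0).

f_max ≈ 1730 N/mm; adequate

E62XX → F_EXX = 620 MPa.
Total weld length L_w = 270 mm. Treat welds as unit-width lines.
Polar moment about centroid: J = 2[d³/12 + d(b/2)²] = 2[135³/12 + 135×70²] = 1733000 mm³.
Direct shear f_v = P/L_w = 79.1×10³ / 270 = 293 N/mm (vertical).
Torsion M = P·e = 79.1×10³ × 340 = 26894000 N·mm.
Critical point at (x, y) = (70, 67.5) from centroid. f_tx = M·y/J = 1047 N/mm; f_ty = M·x/J = 1086 N/mm.
Resultant f_max = √[f_tx² + (f_v + f_ty)²] = √[1047² + (293 + 1086)²] = 1732 N/mm.
Capacity per unit length: r_n/Ω = (1/2.0) × 0.6 × 620 × (0.707 × 16) = 2104 N/mm.
1732 ≤ 2104 → adequate.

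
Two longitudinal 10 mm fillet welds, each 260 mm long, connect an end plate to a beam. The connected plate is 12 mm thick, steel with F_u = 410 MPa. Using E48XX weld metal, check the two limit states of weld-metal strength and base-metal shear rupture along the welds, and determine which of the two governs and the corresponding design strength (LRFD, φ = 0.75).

E48XX → F_EXX = 480 MPa.
t_e = 0.707 × 10 = 7.07 mm; L = 520 mm.
Weld metal: φR_n = 0.75 × 0.6 × 480 × 7.07 × 520 × 10⁻³ = 794.1 kN.
Base metal (shear rupture): φR_n = 0.75 × 0.6 × 410 × 12 × 520 × 10⁻³ = 1151 kN.
Governing: weld metal.

φR_n ≈ 794 kN (weld metal governs)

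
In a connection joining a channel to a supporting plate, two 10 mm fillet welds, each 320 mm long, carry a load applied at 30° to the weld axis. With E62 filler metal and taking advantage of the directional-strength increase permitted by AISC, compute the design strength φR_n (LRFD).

φR_n ≈ 1490 kN

E62XX → F_EXX = 620 MPa.
t_e = 0.707 × 10 = 7.07 mm; A_we = 7.07 × 640 = 4525 mm².
Directional factor: 1.0 + 0.5 sin^1.5(30°) = 1.177.
F_nw = 0.6 × 620 × 1.177 = 437.8 MPa.
φR_n = 0.75 × 437.8 × 4525 × 10⁻³ = 1486 kN.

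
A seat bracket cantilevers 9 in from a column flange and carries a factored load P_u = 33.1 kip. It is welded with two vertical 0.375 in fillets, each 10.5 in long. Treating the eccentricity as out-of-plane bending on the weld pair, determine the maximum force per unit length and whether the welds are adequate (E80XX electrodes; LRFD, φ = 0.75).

f_max ≈ 8.26 kip/in; adequate

E80XX → F_EXX = 80 ksi.
L_w = 2 × 10.5 = 21 in; section modulus (unit throat) S = 2 × L²/6 = 36.75 in².
Direct shear f_v = P/L_w = 33.1/21 = 1.576 kip/in.
Moment M = P × e = 33.1 × 9 = 297.9 kip·in; bending f_b = M/S = 8.106 kip/in.
f_max = √(f_v² + f_b²) = √(1.576² + 8.106²) = 8.258 kip/in.
φr_n = 0.75 × 0.6 × 80 × (0.707 × 0.375) = 9.544 kip/in → adequate.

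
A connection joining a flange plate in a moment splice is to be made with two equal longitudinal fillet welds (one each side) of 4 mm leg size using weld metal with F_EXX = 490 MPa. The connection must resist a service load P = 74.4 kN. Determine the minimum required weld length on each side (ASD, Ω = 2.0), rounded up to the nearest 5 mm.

Throat t_e = 0.707 × 4 = 2.828 mm.
r_n/Ω = (0.6 × 490 × 2.828) / 2.0 = 415.7 N/mm = 0.4157 kN/mm.
L_req = P / (r_n/Ω) = 74.4 / 0.4157 = 179 mm total.
Per side: 179 / 2 = 89.48 mm.
Round up → use L = 90 mm on each side.

L = 90 mm on each side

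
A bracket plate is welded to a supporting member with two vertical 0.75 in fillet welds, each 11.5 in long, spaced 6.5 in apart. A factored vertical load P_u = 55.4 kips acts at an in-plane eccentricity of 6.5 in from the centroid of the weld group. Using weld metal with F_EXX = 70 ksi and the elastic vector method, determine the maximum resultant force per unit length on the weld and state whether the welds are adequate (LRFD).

Total weld length L_w = 23 in. Treat welds as unit-width lines.
Polar moment about centroid: J = 2[d³/12 + d(b/2)²] = 2[11.5³/12 + 11.5×3.25²] = 496.4 in³.
Direct shear f_v = P/L_w = 55.4 / 23 = 2.409 kip/in (vertical).
Torsion M = P·e = 55.4 × 6.5 = 360.1 kip·in.
Critical point at (x, y) = (3.25, 5.75) from centroid. f_tx = M·y/J = 4.171 kip/in; f_ty = M·x/J = 2.358 kip/in.
Resultant f_max = √[f_tx² + (f_v + f_ty)²] = √[4.171² + (2.409 + 2.358)²] = 6.334 kip/in.
Capacity per unit length: φr_n = 0.75 × 0.6 × 70 × (0.707 × 0.75) = 16.7 kip/in.
6.334 ≤ 16.7 → adequate.

f_max ≈ 6.33 kip/in; adequate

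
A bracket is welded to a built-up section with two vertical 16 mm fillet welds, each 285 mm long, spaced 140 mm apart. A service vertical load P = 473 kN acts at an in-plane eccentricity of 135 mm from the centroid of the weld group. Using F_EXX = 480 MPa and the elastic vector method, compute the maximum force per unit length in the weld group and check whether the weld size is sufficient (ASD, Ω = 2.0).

Total weld length L_w = 570 mm. Treat welds as unit-width lines.
Polar moment about centroid: J = 2[d³/12 + d(b/2)²] = 2[285³/12 + 285×70²] = 6651000 mm³.
Direct shear f_v = P/L_w = 473×10³ / 570 = 829.8 N/mm (vertical).
Torsion M = P·e = 473×10³ × 135 = 63855000 N·mm.
Critical point at (x, y) = (70, 142.5) from centroid. f_tx = M·y/J = 1368 N/mm; f_ty = M·x/J = 672 N/mm.
Resultant f_max = √[f_tx² + (f_v + f_ty)²] = √[1368² + (829.8 + 672)²] = 2032 N/mm.
Capacity per unit length: r_n/Ω = (1/2.0) × 0.6 × 480 × (0.707 × 16) = 1629 N/mm.
2032 > 1629 → NOT adequate.

f_max ≈ 2030 N/mm; NOT adequate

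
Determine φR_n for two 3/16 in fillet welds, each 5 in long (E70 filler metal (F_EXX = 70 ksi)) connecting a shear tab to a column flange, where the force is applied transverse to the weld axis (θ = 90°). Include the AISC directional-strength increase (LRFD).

t_e = 0.707 × 0.1875 = 0.1326 in; A_we = 0.1326 × 10 = 1.326 in².
Directional factor: 1.0 + 0.5 sin^1.5(90°) = 1.5.
F_nw = 0.6 × 70 × 1.5 = 63 ksi.
φR_n = 0.75 × 63 × 1.326 = 62.64 kip.

φR_n ≈ 62.6 kip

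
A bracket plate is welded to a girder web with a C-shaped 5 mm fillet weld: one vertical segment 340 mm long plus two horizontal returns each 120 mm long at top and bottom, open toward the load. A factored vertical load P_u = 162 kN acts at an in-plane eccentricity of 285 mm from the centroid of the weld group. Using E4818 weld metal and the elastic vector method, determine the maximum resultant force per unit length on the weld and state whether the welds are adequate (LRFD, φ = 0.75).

f_max ≈ 984 N/mm; NOT adequate

E48XX → F_EXX = 480 MPa.
Total weld length L_w = 580 mm. Treat welds as unit-width lines.
Centroid: x̄ = 2×120×60 / 580 = 24.83 mm from the vertical weld.
Polar moment about centroid: J = I_x + I_y = [340³/12 + 2×120×170²] + [340×24.83² + 2(120³/12 + 120×35.17²)] = 11010000 mm³.
Direct shear f_v = P/L_w = 162×10³ / 580 = 279.3 N/mm (vertical).
Torsion M = P·e = 162×10³ × 285 = 46170000 N·mm.
Critical point at (x, y) = (95.17, 170) from centroid. f_tx = M·y/J = 713.2 N/mm; f_ty = M·x/J = 399.3 N/mm.
Resultant f_max = √[f_tx² + (f_v + f_ty)²] = √[713.2² + (279.3 + 399.3)²] = 984.4 N/mm.
Capacity per unit length: φr_n = 0.75 × 0.6 × 480 × (0.707 × 5) = 763.6 N/mm.
984.4 > 763.6 → NOT adequate.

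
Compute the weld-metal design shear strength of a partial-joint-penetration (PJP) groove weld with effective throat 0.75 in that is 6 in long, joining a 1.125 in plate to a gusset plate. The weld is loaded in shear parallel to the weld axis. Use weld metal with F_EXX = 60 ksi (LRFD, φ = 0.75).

Effective throat (given) t_e = 0.75 in.
A_we = 0.75 × 6 = 4.5 in².
F_nw = 0.6 F_EXX = 36 ksi.
φR_n = 0.75 × 36 × 4.5 = 121.5 kips.

φR_n ≈ 122 kips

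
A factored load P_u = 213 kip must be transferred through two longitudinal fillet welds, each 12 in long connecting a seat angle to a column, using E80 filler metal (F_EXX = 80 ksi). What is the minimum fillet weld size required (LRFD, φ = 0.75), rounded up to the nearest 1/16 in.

Total weld length L = 24 in.
Required throat t_e = P_u / (φ × 0.6 F_EXX × L) = 213 / (0.75 × 0.6 × 80 × 24) = 0.2465 in.
Required leg w = t_e / 0.707 = 0.3487 in → use 3/8 in.

w = 3/8 in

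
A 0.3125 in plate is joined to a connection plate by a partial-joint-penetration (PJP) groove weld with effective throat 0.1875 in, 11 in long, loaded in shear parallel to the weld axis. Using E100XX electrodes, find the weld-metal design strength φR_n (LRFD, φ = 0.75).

φR_n ≈ 92.8 kips

E100XX → F_EXX = 100 ksi.
Effective throat (given) t_e = 0.1875 in.
A_we = 0.1875 × 11 = 2.062 in².
F_nw = 0.6 F_EXX = 60 ksi.
φR_n = 0.75 × 60 × 2.062 = 92.81 kips.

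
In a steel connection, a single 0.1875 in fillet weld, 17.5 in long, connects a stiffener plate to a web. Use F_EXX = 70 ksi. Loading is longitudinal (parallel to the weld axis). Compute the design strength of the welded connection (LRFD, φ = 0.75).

φR_n ≈ 73.1 kips

Effective throat t_e = 0.707 × 0.1875 = 0.1326 in.
Total length L = 17.5 in; A_we = 0.1326 × 17.5 = 2.32 in².
F_nw = 0.6 F_EXX = 0.6 × 70 = 42 ksi.
φR_n = 0.75 × 42 × 2.32 = 73.08 kips.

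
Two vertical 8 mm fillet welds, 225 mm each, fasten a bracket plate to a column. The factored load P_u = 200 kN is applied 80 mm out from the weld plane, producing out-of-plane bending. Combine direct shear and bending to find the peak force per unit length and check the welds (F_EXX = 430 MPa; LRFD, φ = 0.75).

f_max ≈ 1050 N/mm; adequate

L_w = 2 × 225 = 450 mm; section modulus (unit throat) S = 2 × L²/6 = 16880 mm².
Direct shear f_v = P/L_w = 200×10³/450 = 444.4 N/mm.
Moment M = P × e = 200×10³ × 80 = 16000000 N·mm; bending f_b = M/S = 948.1 N/mm.
f_max = √(f_v² + f_b²) = √(444.4² + 948.1²) = 1047 N/mm.
φr_n = 0.75 × 0.6 × 430 × (0.707 × 8) = 1094 N/mm → adequate.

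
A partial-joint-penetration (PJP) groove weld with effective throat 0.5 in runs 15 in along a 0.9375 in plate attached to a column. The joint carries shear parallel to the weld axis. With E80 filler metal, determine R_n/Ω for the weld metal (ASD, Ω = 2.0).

R_n/Ω ≈ 180 kips

E80XX → F_EXX = 80 ksi.
Effective throat (given) t_e = 0.5 in.
A_we = 0.5 × 15 = 7.5 in².
F_nw = 0.6 F_EXX = 48 ksi.
R_n/Ω = (48 × 7.5) / 2.0 = 180 kips.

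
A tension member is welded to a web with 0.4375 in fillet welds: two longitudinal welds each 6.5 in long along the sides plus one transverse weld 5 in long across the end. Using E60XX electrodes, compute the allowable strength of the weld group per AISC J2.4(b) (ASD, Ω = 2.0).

E60XX → F_EXX = 60 ksi.
t_e = 0.707 × 0.4375 = 0.3093 in.
R_nwl = 0.6 × 60 × 0.3093 × 13 = 144.8 kips (longitudinal, 2 welds).
R_nwt = 0.6 × 60 × 0.3093 × 5 = 55.68 kips (transverse, base value).
(i) R_nwl + R_nwt = 200.4 kips; (ii) 0.85 R_nwl + 1.5 R_nwt = 206.6 kips.
R_n = max = 206.6 kips [governs: (ii)]; R_n/Ω = 103.3 kips.

R_n/Ω ≈ 103 kips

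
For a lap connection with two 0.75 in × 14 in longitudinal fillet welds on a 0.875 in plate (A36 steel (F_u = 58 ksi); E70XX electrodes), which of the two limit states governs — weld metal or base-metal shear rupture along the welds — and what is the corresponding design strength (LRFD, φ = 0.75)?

E70XX → F_EXX = 70 ksi.
t_e = 0.707 × 0.75 = 0.5302 in; L = 28 in.
Weld metal: φR_n = 0.75 × 0.6 × 70 × 0.5302 × 28 = 467.7 kips.
Base metal (shear rupture): φR_n = 0.75 × 0.6 × 58 × 0.875 × 28 = 639.4 kips.
Governing: weld metal.

φR_n ≈ 468 kips (weld metal governs)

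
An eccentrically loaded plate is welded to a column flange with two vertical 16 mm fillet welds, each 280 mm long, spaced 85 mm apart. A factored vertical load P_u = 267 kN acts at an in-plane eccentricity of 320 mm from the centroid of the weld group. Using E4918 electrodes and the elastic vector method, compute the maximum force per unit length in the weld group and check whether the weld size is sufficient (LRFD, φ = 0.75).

f_max ≈ 2850 N/mm; NOT adequate

E49XX → F_EXX = 490 MPa.
Total weld length L_w = 560 mm. Treat welds as unit-width lines.
Polar moment about centroid: J = 2[d³/12 + d(b/2)²] = 2[280³/12 + 280×42.5²] = 4670000 mm³.
Direct shear f_v = P/L_w = 267×10³ / 560 = 476.8 N/mm (vertical).
Torsion M = P·e = 267×10³ × 320 = 85440000 N·mm.
Critical point at (x, y) = (42.5, 140) from centroid. f_tx = M·y/J = 2561 N/mm; f_ty = M·x/J = 777.5 N/mm.
Resultant f_max = √[f_tx² + (f_v + f_ty)²] = √[2561² + (476.8 + 777.5)²] = 2852 N/mm.
Capacity per unit length: φr_n = 0.75 × 0.6 × 490 × (0.707 × 16) = 2494 N/mm.
2852 > 2494 → NOT adequate.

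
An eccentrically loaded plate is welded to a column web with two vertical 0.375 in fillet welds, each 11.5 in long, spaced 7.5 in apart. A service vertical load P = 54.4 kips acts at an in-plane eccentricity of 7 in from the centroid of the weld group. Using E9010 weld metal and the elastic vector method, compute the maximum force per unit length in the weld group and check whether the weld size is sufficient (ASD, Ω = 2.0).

f_max ≈ 6.15 kip/in; adequate

E90XX → F_EXX = 90 ksi.
Total weld length L_w = 23 in. Treat welds as unit-width lines.
Polar moment about centroid: J = 2[d³/12 + d(b/2)²] = 2[11.5³/12 + 11.5×3.75²] = 576.9 in³.
Direct shear f_v = P/L_w = 54.4 / 23 = 2.365 kip/in (vertical).
Torsion M = P·e = 54.4 × 7 = 380.8 kip·in.
Critical point at (x, y) = (3.75, 5.75) from centroid. f_tx = M·y/J = 3.795 kip/in; f_ty = M·x/J = 2.475 kip/in.
Resultant f_max = √[f_tx² + (f_v + f_ty)²] = √[3.795² + (2.365 + 2.475)²] = 6.151 kip/in.
Capacity per unit length: r_n/Ω = (1/2.0) × 0.6 × 90 × (0.707 × 0.375) = 7.158 kip/in.
6.151 ≤ 7.158 → adequate.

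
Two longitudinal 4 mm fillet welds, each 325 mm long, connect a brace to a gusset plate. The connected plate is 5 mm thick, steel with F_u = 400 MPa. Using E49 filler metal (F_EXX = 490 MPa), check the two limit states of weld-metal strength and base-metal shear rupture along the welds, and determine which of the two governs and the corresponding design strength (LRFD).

φR_n ≈ 405 kN (weld metal governs)

t_e = 0.707 × 4 = 2.828 mm; L = 650 mm.
Weld metal: φR_n = 0.75 × 0.6 × 490 × 2.828 × 650 × 10⁻³ = 405.3 kN.
Base metal (shear rupture): φR_n = 0.75 × 0.6 × 400 × 5 × 650 × 10⁻³ = 585 kN.
Governing: weld metal.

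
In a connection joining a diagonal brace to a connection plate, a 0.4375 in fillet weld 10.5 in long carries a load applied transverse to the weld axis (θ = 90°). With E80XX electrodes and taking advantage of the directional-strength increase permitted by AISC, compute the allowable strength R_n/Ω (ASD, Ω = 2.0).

R_n/Ω ≈ 117 kips

E80XX → F_EXX = 80 ksi.
t_e = 0.707 × 0.4375 = 0.3093 in; A_we = 0.3093 × 10.5 = 3.248 in².
Directional factor: 1.0 + 0.5 sin^1.5(90°) = 1.5.
F_nw = 0.6 × 80 × 1.5 = 72 ksi.
R_n/Ω = (72 × 3.248) / 2.0 = 116.9 kips.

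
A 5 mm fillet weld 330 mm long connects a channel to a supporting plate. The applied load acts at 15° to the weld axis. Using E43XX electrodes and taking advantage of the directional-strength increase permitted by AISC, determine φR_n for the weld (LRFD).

φR_n ≈ 241 kN

E43XX → F_EXX = 430 MPa.
t_e = 0.707 × 5 = 3.535 mm; A_we = 3.535 × 330 = 1167 mm².
Directional factor: 1.0 + 0.5 sin^1.5(15°) = 1.066.
F_nw = 0.6 × 430 × 1.066 = 275 MPa.
φR_n = 0.75 × 275 × 1167 × 10⁻³ = 240.6 kN.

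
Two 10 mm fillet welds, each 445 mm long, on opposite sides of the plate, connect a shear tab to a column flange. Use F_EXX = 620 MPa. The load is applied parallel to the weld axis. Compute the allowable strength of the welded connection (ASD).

Effective throat t_e = 0.707 × 10 = 7.07 mm.
Total length L = 890 mm; A_we = 7.07 × 890 = 6292 mm².
F_nw = 0.6 F_EXX = 0.6 × 620 = 372 MPa.
R_n = 372 × 6292 × 10⁻³ = 2341 kN; R_n/Ω = 2341/2.0 = 1170 kN.

R_n/Ω ≈ 1170 kN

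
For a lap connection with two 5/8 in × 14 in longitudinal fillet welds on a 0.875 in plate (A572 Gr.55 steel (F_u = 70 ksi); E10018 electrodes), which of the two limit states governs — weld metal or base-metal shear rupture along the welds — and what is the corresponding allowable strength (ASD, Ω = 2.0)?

E100XX → F_EXX = 100 ksi.
t_e = 0.707 × 0.625 = 0.4419 in; L = 28 in.
Weld metal: R_n/Ω = (1/2.0) × 0.6 × 100 × 0.4419 × 28 = 371.2 kips.
Base metal (shear rupture): R_n/Ω = (1/2.0) × 0.6 × 70 × 0.875 × 28 = 514.5 kips.
Governing: weld metal.

R_n/Ω ≈ 371 kips (weld metal governs)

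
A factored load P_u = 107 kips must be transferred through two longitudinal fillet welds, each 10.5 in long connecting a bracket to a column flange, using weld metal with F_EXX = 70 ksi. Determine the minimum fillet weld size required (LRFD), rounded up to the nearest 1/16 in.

w = 1/4 in

Total weld length L = 21 in.
Required throat t_e = P_u / (φ × 0.6 F_EXX × L) = 107 / (0.75 × 0.6 × 70 × 21) = 0.1618 in.
Required leg w = t_e / 0.707 = 0.2288 in → use 1/4 in.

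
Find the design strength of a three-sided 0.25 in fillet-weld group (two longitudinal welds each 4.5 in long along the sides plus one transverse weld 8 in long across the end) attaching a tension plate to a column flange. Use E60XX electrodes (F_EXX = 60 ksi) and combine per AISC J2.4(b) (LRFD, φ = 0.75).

φR_n ≈ 93.8 kip

t_e = 0.707 × 0.25 = 0.1767 in.
R_nwl = 0.6 × 60 × 0.1767 × 9 = 57.27 kip (longitudinal, 2 welds).
R_nwt = 0.6 × 60 × 0.1767 × 8 = 50.9 kip (transverse, base value).
(i) R_nwl + R_nwt = 108.2 kip; (ii) 0.85 R_nwl + 1.5 R_nwt = 125 kip.
R_n = max = 125 kip [governs: (ii)]; φR_n = 93.77 kip.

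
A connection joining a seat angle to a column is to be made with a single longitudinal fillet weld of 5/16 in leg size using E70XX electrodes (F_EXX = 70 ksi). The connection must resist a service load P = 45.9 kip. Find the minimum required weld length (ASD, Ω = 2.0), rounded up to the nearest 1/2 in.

Throat t_e = 0.707 × 0.3125 = 0.2209 in.
r_n/Ω = (0.6 × 70 × 0.2209) / 2.0 = 4.64 kip/in.
L_req = P / (r_n/Ω) = 45.9 / 4.64 = 9.893 in total.
Round up → use L = 10 in.

L = 10 in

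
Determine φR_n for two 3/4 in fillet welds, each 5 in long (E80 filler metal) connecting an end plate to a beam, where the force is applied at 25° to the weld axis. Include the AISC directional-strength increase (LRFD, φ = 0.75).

φR_n ≈ 217 kip

E80XX → F_EXX = 80 ksi.
t_e = 0.707 × 0.75 = 0.5302 in; A_we = 0.5302 × 10 = 5.303 in².
Directional factor: 1.0 + 0.5 sin^1.5(25°) = 1.137.
F_nw = 0.6 × 80 × 1.137 = 54.59 ksi.
φR_n = 0.75 × 54.59 × 5.303 = 217.1 kip.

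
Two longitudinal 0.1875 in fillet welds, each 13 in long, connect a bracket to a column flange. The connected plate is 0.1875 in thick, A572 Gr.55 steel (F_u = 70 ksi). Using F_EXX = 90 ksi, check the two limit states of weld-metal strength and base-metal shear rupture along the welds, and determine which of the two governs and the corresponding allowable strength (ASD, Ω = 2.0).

t_e = 0.707 × 0.1875 = 0.1326 in; L = 26 in.
Weld metal: R_n/Ω = (1/2.0) × 0.6 × 90 × 0.1326 × 26 = 93.06 kip.
Base metal (shear rupture): R_n/Ω = (1/2.0) × 0.6 × 70 × 0.1875 × 26 = 102.4 kip.
Governing: weld metal.

R_n/Ω ≈ 93.1 kip (weld metal governs)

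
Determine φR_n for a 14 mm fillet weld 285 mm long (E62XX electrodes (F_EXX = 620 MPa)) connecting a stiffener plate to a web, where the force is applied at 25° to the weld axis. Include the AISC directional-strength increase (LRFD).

φR_n ≈ 895 kN

t_e = 0.707 × 14 = 9.898 mm; A_we = 9.898 × 285 = 2821 mm².
Directional factor: 1.0 + 0.5 sin^1.5(25°) = 1.137.
F_nw = 0.6 × 620 × 1.137 = 423.1 MPa.
φR_n = 0.75 × 423.1 × 2821 × 10⁻³ = 895.2 kN.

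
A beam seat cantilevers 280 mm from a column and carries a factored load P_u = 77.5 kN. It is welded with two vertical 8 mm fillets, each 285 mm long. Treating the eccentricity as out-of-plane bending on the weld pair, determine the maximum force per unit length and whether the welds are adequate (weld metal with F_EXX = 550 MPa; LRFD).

f_max ≈ 813 N/mm; adequate

L_w = 2 × 285 = 570 mm; section modulus (unit throat) S = 2 × L²/6 = 27080 mm².
Direct shear f_v = P/L_w = 77.5×10³/570 = 136 N/mm.
Moment M = P × e = 77.5×10³ × 280 = 21700000 N·mm; bending f_b = M/S = 801.5 N/mm.
f_max = √(f_v² + f_b²) = √(136² + 801.5²) = 812.9 N/mm.
φr_n = 0.75 × 0.6 × 550 × (0.707 × 8) = 1400 N/mm → adequate.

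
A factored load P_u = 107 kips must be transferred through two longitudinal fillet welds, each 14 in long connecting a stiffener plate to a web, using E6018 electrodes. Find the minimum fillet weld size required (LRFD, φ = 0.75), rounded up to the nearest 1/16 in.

E60XX → F_EXX = 60 ksi.
Total weld length L = 28 in.
Required throat t_e = P_u / (φ × 0.6 F_EXX × L) = 107 / (0.75 × 0.6 × 60 × 28) = 0.1415 in.
Required leg w = t_e / 0.707 = 0.2002 in → use 1/4 in.

w = 1/4 in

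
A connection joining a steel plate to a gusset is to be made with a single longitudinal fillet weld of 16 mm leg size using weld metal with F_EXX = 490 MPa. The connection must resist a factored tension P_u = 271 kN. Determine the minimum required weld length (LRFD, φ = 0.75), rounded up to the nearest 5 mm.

Throat t_e = 0.707 × 16 = 11.31 mm.
φr_n = 0.75 × 0.6 × 490 × 11.31 × 10⁻³ = 2.494 kN/mm.
L_req = P_u / φr_n = 271 / 2.494 = 108.6 mm total.
Round up → use L = 110 mm.

L = 110 mm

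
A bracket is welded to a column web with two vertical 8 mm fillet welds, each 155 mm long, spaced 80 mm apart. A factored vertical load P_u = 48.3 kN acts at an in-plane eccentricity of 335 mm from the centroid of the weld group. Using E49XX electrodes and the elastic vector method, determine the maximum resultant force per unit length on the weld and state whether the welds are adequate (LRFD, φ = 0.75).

f_max ≈ 1340 N/mm; NOT adequate

E49XX → F_EXX = 490 MPa.
Total weld length L_w = 310 mm. Treat welds as unit-width lines.
Polar moment about centroid: J = 2[d³/12 + d(b/2)²] = 2[155³/12 + 155×40²] = 1117000 mm³.
Direct shear f_v = P/L_w = 48.3×10³ / 310 = 155.8 N/mm (vertical).
Torsion M = P·e = 48.3×10³ × 335 = 16180000 N·mm.
Critical point at (x, y) = (40, 77.5) from centroid. f_tx = M·y/J = 1123 N/mm; f_ty = M·x/J = 579.6 N/mm.
Resultant f_max = √[f_tx² + (f_v + f_ty)²] = √[1123² + (155.8 + 579.6)²] = 1342 N/mm.
Capacity per unit length: φr_n = 0.75 × 0.6 × 490 × (0.707 × 8) = 1247 N/mm.
1342 > 1247 → NOT adequate.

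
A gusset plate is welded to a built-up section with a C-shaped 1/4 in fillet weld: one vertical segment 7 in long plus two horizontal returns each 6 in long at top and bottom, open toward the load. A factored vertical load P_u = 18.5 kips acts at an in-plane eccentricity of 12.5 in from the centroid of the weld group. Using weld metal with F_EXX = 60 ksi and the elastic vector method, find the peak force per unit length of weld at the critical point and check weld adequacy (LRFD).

Total weld length L_w = 19 in. Treat welds as unit-width lines.
Centroid: x̄ = 2×6×3 / 19 = 1.895 in from the vertical weld.
Polar moment about centroid: J = I_x + I_y = [7³/12 + 2×6×3.5²] + [7×1.895² + 2(6³/12 + 6×1.105²)] = 251.4 in³.
Direct shear f_v = P/L_w = 18.5 / 19 = 0.9737 kip/in (vertical).
Torsion M = P·e = 18.5 × 12.5 = 231.25 kip·in.
Critical point at (x, y) = (4.105, 3.5) from centroid. f_tx = M·y/J = 3.22 kip/in; f_ty = M·x/J = 3.777 kip/in.
Resultant f_max = √[f_tx² + (f_v + f_ty)²] = √[3.22² + (0.9737 + 3.777)²] = 5.739 kip/in.
Capacity per unit length: φr_n = 0.75 × 0.6 × 60 × (0.707 × 0.25) = 4.772 kip/in.
5.739 > 4.772 → NOT adequate.

f_max ≈ 5.74 kip/in; NOT adequate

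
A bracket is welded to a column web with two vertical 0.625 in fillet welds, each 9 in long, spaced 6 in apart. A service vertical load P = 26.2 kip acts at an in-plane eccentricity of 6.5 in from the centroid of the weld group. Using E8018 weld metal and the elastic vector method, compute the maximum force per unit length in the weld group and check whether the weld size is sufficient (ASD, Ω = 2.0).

E80XX → F_EXX = 80 ksi.
Total weld length L_w = 18 in. Treat welds as unit-width lines.
Polar moment about centroid: J = 2[d³/12 + d(b/2)²] = 2[9³/12 + 9×3²] = 283.5 in³.
Direct shear f_v = P/L_w = 26.2 / 18 = 1.456 kip/in (vertical).
Torsion M = P·e = 26.2 × 6.5 = 170.3 kip·in.
Critical point at (x, y) = (3, 4.5) from centroid. f_tx = M·y/J = 2.703 kip/in; f_ty = M·x/J = 1.802 kip/in.
Resultant f_max = √[f_tx² + (f_v + f_ty)²] = √[2.703² + (1.456 + 1.802)²] = 4.233 kip/in.
Capacity per unit length: r_n/Ω = (1/2.0) × 0.6 × 80 × (0.707 × 0.625) = 10.6 kip/in.
4.233 ≤ 10.6 → adequate.

f_max ≈ 4.23 kip/in; adequate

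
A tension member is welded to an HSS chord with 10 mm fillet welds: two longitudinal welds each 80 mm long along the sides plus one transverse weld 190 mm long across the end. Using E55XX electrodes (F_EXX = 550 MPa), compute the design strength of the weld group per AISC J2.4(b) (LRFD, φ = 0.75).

φR_n ≈ 737 kN

t_e = 0.707 × 10 = 7.07 mm.
R_nwl = 0.6 × 550 × 7.07 × 160 × 10⁻³ = 373.3 kN (longitudinal, 2 welds).
R_nwt = 0.6 × 550 × 7.07 × 190 × 10⁻³ = 443.3 kN (transverse, base value).
(i) R_nwl + R_nwt = 816.6 kN; (ii) 0.85 R_nwl + 1.5 R_nwt = 982.2 kN.
R_n = max = 982.2 kN [governs: (ii)]; φR_n = 736.7 kN.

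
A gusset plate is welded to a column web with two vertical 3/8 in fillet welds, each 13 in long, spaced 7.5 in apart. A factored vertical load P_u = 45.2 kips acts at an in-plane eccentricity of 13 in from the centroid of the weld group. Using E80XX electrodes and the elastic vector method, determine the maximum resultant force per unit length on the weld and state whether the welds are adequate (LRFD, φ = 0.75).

f_max ≈ 7.06 kip/in; adequate

E80XX → F_EXX = 80 ksi.
Total weld length L_w = 26 in. Treat welds as unit-width lines.
Polar moment about centroid: J = 2[d³/12 + d(b/2)²] = 2[13³/12 + 13×3.75²] = 731.8 in³.
Direct shear f_v = P/L_w = 45.2 / 26 = 1.738 kip/in (vertical).
Torsion M = P·e = 45.2 × 13 = 587.6 kip·in.
Critical point at (x, y) = (3.75, 6.5) from centroid. f_tx = M·y/J = 5.219 kip/in; f_ty = M·x/J = 3.011 kip/in.
Resultant f_max = √[f_tx² + (f_v + f_ty)²] = √[5.219² + (1.738 + 3.011)²] = 7.057 kip/in.
Capacity per unit length: φr_n = 0.75 × 0.6 × 80 × (0.707 × 0.375) = 9.544 kip/in.
7.057 ≤ 9.544 → adequate.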